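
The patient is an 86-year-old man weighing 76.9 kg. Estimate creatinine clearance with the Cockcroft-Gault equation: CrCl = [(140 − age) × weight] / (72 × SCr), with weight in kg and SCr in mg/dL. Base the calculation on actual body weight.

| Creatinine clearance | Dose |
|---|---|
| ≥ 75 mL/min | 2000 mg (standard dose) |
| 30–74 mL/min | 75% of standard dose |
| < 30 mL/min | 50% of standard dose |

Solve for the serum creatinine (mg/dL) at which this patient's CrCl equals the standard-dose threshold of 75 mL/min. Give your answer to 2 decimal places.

Standard dose requires CrCl ≥ 75 mL/min.
Set (140 − 86) × 76.9 / (72 × SCr) = 75
SCr = (140 − 86) × 76.9 / (72 × 75) = 0.769 mg/dL

0.77 mg/dL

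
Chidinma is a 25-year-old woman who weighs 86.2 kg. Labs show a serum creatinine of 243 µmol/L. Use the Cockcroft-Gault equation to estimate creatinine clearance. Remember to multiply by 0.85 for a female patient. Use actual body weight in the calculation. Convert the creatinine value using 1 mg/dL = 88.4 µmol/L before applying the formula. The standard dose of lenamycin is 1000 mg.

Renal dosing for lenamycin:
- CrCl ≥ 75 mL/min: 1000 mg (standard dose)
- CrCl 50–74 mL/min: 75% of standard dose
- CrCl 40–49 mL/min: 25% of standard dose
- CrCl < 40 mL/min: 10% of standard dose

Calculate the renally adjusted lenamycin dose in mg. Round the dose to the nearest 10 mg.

250 mg

SCr = 243 / 88.4 = 2.749 mg/dL
CrCl = (140 − 25) × 86.2 / (72 × 2.749) × 0.85 = 9913.0 / 197.93 × 0.85 ≈ 42.6 mL/min
CrCl ≈ 43 mL/min → bracket 40–49 mL/min.
25% of 1000 mg = 250 mg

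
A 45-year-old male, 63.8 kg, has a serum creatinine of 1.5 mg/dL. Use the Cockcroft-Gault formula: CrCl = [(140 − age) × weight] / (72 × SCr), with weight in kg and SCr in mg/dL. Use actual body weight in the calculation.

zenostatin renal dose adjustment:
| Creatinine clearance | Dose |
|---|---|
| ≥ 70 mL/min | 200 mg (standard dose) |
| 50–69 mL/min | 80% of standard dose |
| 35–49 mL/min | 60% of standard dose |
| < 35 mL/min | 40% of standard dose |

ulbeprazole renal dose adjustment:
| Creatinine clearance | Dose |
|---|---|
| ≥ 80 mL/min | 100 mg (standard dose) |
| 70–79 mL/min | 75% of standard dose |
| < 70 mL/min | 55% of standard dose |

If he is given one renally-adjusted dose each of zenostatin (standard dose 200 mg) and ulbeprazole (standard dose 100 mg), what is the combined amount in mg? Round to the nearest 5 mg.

215 mg

CrCl = (140 − 45) × 63.8 / (72 × 1.5) = 6061.0 / 108.00 ≈ 56.1 mL/min
CrCl ≈ 56 mL/min.
zenostatin: 50–69 mL/min → 80% of 200 mg = 160 mg.
ulbeprazole: < 70 mL/min → 55% of 100 mg = 55 mg.
Total = 160 + 55 = 215 mg.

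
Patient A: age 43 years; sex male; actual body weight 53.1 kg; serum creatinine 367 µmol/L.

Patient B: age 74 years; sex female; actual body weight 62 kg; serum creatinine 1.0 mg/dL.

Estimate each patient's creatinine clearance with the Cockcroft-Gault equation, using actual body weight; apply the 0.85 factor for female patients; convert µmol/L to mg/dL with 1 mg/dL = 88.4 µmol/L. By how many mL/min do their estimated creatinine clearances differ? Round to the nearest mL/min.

31 mL/min

Patient A: SCr = 367 / 88.4 = 4.152 mg/dL
Patient A: CrCl = (140 − 43) × 53.1 / (72 × 4.152) = 5150.7 / 298.94 ≈ 17.2 mL/min
Patient B: CrCl = (140 − 74) × 62 / (72 × 1) × 0.85 = 4092.0 / 72.00 × 0.85 ≈ 48.3 mL/min
|17.2 − 48.3| = 31.1 mL/min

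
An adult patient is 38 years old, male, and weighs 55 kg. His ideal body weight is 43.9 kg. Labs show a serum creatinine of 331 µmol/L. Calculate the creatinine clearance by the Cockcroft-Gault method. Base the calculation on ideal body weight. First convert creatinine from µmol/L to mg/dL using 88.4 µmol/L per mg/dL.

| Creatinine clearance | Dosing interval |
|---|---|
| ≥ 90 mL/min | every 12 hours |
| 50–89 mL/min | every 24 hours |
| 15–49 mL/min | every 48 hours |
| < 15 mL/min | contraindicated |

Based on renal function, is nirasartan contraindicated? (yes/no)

no

SCr = 331 / 88.4 = 3.744 mg/dL
CrCl = (140 − 38) × 43.9 / (72 × 3.744) = 4477.8 / 269.57 ≈ 16.6 mL/min
CrCl ≈ 17 mL/min, which is ≥ 15 mL/min.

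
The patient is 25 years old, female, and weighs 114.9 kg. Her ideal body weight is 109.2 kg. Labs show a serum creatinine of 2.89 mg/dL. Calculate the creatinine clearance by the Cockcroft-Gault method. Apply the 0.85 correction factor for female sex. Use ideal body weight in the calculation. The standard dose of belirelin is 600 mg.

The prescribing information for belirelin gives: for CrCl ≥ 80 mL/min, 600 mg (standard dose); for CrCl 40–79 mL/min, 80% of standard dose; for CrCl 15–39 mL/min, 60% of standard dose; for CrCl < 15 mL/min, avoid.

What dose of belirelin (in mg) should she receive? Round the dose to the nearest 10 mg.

480 mg

CrCl = (140 − 25) × 109.2 / (72 × 2.89) × 0.85 = 12558.0 / 208.08 × 0.85 ≈ 51.3 mL/min
CrCl ≈ 51 mL/min → bracket 40–79 mL/min.
80% of 600 mg = 480 mg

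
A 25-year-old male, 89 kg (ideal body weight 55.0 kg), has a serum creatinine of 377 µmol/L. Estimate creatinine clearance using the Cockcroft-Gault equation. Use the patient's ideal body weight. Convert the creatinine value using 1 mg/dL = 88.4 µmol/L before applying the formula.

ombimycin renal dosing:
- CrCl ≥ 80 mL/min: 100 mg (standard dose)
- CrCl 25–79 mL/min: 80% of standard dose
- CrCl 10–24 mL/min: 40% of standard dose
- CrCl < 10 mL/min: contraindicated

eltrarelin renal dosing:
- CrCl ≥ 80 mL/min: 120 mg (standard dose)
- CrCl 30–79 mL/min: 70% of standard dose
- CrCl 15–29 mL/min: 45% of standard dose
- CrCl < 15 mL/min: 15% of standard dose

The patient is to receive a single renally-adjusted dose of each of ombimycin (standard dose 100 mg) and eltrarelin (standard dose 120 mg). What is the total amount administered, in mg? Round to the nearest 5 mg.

95 mg

SCr = 377 / 88.4 = 4.265 mg/dL
CrCl = (140 − 25) × 55 / (72 × 4.265) = 6325.0 / 307.08 ≈ 20.6 mL/min
CrCl ≈ 21 mL/min.
ombimycin: 10–24 mL/min → 40% of 100 mg = 40 mg.
eltrarelin: 15–29 mL/min → 45% of 120 mg = 54 mg.
Total = 40 + 54 = 94 mg.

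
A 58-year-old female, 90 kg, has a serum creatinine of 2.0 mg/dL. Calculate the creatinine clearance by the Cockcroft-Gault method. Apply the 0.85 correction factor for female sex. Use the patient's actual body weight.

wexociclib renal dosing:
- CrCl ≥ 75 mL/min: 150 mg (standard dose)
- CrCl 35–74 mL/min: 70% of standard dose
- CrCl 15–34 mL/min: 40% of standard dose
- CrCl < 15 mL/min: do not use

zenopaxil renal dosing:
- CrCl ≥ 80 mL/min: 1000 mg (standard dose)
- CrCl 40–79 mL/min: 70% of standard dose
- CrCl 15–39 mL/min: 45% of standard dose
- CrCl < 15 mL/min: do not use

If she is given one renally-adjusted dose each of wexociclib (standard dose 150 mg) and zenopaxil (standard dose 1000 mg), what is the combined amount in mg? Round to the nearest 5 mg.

805 mg

CrCl = (140 − 58) × 90 / (72 × 2) × 0.85 = 7380.0 / 144.00 × 0.85 ≈ 43.6 mL/min
CrCl ≈ 44 mL/min.
wexociclib: 35–74 mL/min → 70% of 150 mg = 105 mg.
zenopaxil: 40–79 mL/min → 70% of 1000 mg = 700 mg.
Total = 105 + 700 = 805 mg.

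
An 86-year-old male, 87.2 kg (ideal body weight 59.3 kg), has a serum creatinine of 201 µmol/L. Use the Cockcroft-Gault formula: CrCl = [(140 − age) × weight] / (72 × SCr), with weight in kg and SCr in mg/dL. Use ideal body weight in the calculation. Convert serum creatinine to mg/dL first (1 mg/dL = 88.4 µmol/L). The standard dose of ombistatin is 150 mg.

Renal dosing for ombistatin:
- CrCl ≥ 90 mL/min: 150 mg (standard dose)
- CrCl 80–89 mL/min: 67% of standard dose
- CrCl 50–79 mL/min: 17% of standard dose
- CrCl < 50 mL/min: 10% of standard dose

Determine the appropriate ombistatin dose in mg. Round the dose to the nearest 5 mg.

SCr = 201 / 88.4 = 2.274 mg/dL
CrCl = (140 − 86) × 59.3 / (72 × 2.274) = 3202.2 / 163.73 ≈ 19.6 mL/min
CrCl ≈ 20 mL/min → bracket < 50 mL/min.
10% of 150 mg = 15 mg

15 mg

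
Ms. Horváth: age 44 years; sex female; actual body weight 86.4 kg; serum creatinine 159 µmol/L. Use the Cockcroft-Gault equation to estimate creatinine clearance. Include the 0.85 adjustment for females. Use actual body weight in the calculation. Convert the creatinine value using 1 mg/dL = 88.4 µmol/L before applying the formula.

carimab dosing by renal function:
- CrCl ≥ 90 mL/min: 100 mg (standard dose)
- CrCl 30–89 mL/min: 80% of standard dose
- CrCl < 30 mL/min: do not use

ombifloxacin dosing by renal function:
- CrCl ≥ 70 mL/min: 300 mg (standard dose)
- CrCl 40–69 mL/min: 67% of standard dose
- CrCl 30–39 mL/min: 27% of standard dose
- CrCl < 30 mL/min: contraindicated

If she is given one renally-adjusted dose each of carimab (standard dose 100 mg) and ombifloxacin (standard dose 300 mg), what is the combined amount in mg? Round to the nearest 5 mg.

280 mg

SCr = 159 / 88.4 = 1.799 mg/dL
CrCl = (140 − 44) × 86.4 / (72 × 1.799) × 0.85 = 8294.4 / 129.53 × 0.85 ≈ 54.4 mL/min
CrCl ≈ 54 mL/min.
carimab: 30–89 mL/min → 80% of 100 mg = 80 mg.
ombifloxacin: 40–69 mL/min → 67% of 300 mg = 201 mg.
Total = 80 + 201 = 281 mg.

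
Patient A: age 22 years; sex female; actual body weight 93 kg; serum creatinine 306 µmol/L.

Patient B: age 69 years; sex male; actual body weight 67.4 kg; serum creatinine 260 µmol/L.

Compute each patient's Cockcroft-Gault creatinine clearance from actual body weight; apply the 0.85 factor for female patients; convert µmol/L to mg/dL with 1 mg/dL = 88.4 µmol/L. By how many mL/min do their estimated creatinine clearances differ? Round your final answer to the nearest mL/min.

15 mL/min

Patient A: SCr = 306 / 88.4 = 3.462 mg/dL
Patient A: CrCl = (140 − 22) × 93 / (72 × 3.462) × 0.85 = 10974.0 / 249.26 × 0.85 ≈ 37.4 mL/min
Patient B: SCr = 260 / 88.4 = 2.941 mg/dL
Patient B: CrCl = (140 − 69) × 67.4 / (72 × 2.941) = 4785.4 / 211.75 ≈ 22.6 mL/min
|37.4 − 22.6| = 14.8 mL/min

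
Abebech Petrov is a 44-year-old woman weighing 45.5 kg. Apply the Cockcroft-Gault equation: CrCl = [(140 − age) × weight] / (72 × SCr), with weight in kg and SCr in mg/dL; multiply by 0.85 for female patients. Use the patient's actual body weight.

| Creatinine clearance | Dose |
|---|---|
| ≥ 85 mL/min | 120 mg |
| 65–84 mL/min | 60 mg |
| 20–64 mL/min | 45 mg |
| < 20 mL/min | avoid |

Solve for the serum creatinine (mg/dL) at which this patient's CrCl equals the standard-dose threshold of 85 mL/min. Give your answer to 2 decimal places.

0.61 mg/dL

Standard dose requires CrCl ≥ 85 mL/min.
Set (140 − 44) × 45.5 × 0.85 / (72 × SCr) = 85
SCr = (140 − 44) × 45.5 × 0.85 / (72 × 85) = 0.607 mg/dL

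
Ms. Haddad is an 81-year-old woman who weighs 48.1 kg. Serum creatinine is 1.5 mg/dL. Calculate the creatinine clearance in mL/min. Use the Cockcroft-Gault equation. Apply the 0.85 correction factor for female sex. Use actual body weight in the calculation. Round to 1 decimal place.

22.3 mL/min

CrCl = (140 − 81) × 48.1 / (72 × 1.5) × 0.85 = 2837.9 / 108.00 × 0.85 ≈ 22.3 mL/min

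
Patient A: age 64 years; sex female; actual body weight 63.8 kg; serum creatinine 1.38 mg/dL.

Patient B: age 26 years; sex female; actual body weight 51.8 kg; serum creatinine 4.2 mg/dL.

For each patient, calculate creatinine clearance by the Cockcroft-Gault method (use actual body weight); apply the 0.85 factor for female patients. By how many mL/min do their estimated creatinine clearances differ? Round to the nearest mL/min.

25 mL/min

Patient A: CrCl = (140 − 64) × 63.8 / (72 × 1.38) × 0.85 = 4848.8 / 99.36 × 0.85 ≈ 41.5 mL/min
Patient B: CrCl = (140 − 26) × 51.8 / (72 × 4.2) × 0.85 = 5905.2 / 302.40 × 0.85 ≈ 16.6 mL/min
|41.5 − 16.6| = 24.9 mL/min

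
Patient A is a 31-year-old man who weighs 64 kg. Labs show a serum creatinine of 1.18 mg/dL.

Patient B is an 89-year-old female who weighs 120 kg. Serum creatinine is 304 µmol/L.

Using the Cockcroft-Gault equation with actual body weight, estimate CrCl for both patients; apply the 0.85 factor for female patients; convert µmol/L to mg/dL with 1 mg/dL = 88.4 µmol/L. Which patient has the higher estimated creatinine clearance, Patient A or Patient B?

Patient A: CrCl = (140 − 31) × 64 / (72 × 1.18) = 6976.0 / 84.96 ≈ 82.1 mL/min
Patient B: SCr = 304 / 88.4 = 3.439 mg/dL
Patient B: CrCl = (140 − 89) × 120 / (72 × 3.439) × 0.85 = 6120.0 / 247.61 × 0.85 ≈ 21.0 mL/min
82.1 vs 21.0 mL/min → Patient A is higher.

Patient A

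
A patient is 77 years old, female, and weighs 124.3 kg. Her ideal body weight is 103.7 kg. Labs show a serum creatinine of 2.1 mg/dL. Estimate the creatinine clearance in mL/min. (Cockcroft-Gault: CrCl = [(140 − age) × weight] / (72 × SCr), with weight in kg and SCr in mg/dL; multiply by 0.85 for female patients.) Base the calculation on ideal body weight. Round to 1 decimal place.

CrCl = (140 − 77) × 103.7 / (72 × 2.1) × 0.85 = 6533.1 / 151.20 × 0.85 ≈ 36.7 mL/min

36.7 mL/min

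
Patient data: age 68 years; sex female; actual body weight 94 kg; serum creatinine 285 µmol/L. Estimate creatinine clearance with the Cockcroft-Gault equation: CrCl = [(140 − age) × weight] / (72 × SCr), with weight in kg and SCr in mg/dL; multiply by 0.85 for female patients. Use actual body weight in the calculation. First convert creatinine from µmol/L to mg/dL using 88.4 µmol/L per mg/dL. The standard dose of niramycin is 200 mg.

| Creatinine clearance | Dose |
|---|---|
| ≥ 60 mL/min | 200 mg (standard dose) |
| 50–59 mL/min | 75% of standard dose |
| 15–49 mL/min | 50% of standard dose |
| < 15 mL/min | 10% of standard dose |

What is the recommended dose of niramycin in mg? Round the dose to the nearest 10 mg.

SCr = 285 / 88.4 = 3.224 mg/dL
CrCl = (140 − 68) × 94 / (72 × 3.224) × 0.85 = 6768.0 / 232.13 × 0.85 ≈ 24.8 mL/min
CrCl ≈ 25 mL/min → bracket 15–49 mL/min.
50% of 200 mg = 100 mg

100 mg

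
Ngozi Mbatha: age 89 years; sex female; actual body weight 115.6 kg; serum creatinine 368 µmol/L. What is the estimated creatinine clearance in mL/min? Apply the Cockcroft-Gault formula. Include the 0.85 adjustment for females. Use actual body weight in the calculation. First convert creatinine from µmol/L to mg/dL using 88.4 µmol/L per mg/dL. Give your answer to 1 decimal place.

SCr = 368 / 88.4 = 4.163 mg/dL
CrCl = (140 − 89) × 115.6 / (72 × 4.163) × 0.85 = 5895.6 / 299.74 × 0.85 ≈ 16.7 mL/min

16.7 mL/min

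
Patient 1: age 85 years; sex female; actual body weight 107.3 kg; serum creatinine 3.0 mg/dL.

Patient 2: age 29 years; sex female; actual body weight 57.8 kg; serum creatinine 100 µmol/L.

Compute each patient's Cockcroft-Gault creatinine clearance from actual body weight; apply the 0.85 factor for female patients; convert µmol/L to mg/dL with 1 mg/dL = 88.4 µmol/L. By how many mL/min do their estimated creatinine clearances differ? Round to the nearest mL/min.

44 mL/min

Patient 1: CrCl = (140 − 85) × 107.3 / (72 × 3) × 0.85 = 5901.5 / 216.00 × 0.85 ≈ 23.2 mL/min
Patient 2: SCr = 100 / 88.4 = 1.131 mg/dL
Patient 2: CrCl = (140 − 29) × 57.8 / (72 × 1.131) × 0.85 = 6415.8 / 81.43 × 0.85 ≈ 67.0 mL/min
|23.2 − 67.0| = 43.8 mL/min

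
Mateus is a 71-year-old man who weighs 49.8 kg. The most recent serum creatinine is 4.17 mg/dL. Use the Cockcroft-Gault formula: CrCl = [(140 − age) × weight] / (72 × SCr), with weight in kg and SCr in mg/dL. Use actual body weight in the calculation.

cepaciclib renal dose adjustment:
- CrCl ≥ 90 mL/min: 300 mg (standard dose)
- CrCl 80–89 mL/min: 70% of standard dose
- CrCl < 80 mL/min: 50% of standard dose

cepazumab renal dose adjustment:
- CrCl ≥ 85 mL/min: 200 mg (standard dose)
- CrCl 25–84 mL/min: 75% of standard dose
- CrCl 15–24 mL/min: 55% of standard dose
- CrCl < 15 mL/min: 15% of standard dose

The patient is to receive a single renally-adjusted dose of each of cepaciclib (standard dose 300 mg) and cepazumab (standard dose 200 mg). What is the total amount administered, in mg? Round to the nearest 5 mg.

180 mg

CrCl = (140 − 71) × 49.8 / (72 × 4.17) = 3436.2 / 300.24 ≈ 11.4 mL/min
CrCl ≈ 11 mL/min.
cepaciclib: < 80 mL/min → 50% of 300 mg = 150 mg.
cepazumab: < 15 mL/min → 15% of 200 mg = 30 mg.
Total = 150 + 30 = 180 mg.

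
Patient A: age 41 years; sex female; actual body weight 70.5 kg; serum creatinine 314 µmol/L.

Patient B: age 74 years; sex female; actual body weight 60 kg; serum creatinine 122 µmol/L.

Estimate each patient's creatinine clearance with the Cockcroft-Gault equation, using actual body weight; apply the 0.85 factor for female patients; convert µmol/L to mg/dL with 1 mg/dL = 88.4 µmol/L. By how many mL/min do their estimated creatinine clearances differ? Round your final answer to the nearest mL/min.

Patient A: SCr = 314 / 88.4 = 3.552 mg/dL
Patient A: CrCl = (140 − 41) × 70.5 / (72 × 3.552) × 0.85 = 6979.5 / 255.74 × 0.85 ≈ 23.2 mL/min
Patient B: SCr = 122 / 88.4 = 1.38 mg/dL
Patient B: CrCl = (140 − 74) × 60 / (72 × 1.38) × 0.85 = 3960.0 / 99.36 × 0.85 ≈ 33.9 mL/min
|23.2 − 33.9| = 10.7 mL/min

11 mL/min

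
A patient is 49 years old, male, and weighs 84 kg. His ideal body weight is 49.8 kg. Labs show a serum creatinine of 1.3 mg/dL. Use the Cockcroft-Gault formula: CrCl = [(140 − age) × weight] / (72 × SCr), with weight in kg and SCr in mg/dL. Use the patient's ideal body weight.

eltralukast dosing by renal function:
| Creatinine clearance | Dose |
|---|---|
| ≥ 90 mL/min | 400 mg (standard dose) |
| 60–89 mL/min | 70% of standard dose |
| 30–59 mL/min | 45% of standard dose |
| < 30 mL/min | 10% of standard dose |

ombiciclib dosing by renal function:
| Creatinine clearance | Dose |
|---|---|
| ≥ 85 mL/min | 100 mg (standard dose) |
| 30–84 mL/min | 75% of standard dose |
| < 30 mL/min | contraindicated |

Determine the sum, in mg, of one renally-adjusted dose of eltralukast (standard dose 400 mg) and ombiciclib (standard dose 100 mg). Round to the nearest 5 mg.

255 mg

CrCl = (140 − 49) × 49.8 / (72 × 1.3) = 4531.8 / 93.60 ≈ 48.4 mL/min
CrCl ≈ 48 mL/min.
eltralukast: 30–59 mL/min → 45% of 400 mg = 180 mg.
ombiciclib: 30–84 mL/min → 75% of 100 mg = 75 mg.
Total = 180 + 75 = 255 mg.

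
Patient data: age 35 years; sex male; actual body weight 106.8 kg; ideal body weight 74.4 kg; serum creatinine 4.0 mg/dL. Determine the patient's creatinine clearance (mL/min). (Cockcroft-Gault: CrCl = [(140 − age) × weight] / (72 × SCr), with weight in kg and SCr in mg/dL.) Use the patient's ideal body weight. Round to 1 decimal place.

CrCl = (140 − 35) × 74.4 / (72 × 4) = 7812.0 / 288.00 ≈ 27.1 mL/min

27.1 mL/min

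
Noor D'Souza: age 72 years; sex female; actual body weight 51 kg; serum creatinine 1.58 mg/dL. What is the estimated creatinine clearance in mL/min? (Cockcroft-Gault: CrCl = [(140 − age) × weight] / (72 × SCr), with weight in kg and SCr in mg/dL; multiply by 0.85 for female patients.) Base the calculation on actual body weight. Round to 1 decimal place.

25.9 mL/min

CrCl = (140 − 72) × 51 / (72 × 1.58) × 0.85 = 3468.0 / 113.76 × 0.85 ≈ 25.9 mL/min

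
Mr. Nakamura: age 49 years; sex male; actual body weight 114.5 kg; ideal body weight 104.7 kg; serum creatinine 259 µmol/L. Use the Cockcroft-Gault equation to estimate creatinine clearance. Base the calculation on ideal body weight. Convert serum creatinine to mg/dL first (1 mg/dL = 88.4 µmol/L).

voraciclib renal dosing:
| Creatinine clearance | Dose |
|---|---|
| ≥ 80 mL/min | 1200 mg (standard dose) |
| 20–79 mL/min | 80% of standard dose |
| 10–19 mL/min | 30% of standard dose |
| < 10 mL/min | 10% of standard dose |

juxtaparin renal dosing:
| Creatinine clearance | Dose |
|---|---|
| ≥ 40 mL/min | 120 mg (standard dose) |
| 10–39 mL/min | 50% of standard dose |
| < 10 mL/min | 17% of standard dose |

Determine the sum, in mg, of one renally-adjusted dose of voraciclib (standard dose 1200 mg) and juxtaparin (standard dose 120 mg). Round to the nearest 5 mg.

1080 mg

SCr = 259 / 88.4 = 2.93 mg/dL
CrCl = (140 − 49) × 104.7 / (72 × 2.93) = 9527.7 / 210.96 ≈ 45.2 mL/min
CrCl ≈ 45 mL/min.
voraciclib: 20–79 mL/min → 80% of 1200 mg = 960 mg.
juxtaparin: ≥ 40 mL/min → 100% of 120 mg = 120 mg.
Total = 960 + 120 = 1080 mg.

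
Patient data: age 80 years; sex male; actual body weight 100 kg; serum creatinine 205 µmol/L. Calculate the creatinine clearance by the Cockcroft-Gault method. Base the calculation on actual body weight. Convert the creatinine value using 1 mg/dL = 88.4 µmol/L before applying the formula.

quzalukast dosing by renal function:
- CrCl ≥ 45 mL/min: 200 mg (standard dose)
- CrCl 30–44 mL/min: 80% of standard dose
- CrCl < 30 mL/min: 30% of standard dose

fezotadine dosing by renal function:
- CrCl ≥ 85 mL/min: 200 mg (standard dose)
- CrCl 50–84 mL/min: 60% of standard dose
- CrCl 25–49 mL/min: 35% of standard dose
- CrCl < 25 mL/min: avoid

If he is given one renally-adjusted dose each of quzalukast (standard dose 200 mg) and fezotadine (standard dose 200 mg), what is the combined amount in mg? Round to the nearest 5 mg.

SCr = 205 / 88.4 = 2.319 mg/dL
CrCl = (140 − 80) × 100 / (72 × 2.319) = 6000.0 / 166.97 ≈ 35.9 mL/min
CrCl ≈ 36 mL/min.
quzalukast: 30–44 mL/min → 80% of 200 mg = 160 mg.
fezotadine: 25–49 mL/min → 35% of 200 mg = 70 mg.
Total = 160 + 70 = 230 mg.

230 mg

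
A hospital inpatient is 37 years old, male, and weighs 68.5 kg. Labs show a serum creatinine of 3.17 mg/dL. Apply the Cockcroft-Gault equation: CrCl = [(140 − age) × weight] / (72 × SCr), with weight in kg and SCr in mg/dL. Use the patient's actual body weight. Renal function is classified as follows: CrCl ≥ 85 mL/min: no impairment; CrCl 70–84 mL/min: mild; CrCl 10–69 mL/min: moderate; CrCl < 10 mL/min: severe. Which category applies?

moderate

CrCl = (140 − 37) × 68.5 / (72 × 3.17) = 7055.5 / 228.24 ≈ 30.9 mL/min
31 mL/min falls in the 'moderate' range.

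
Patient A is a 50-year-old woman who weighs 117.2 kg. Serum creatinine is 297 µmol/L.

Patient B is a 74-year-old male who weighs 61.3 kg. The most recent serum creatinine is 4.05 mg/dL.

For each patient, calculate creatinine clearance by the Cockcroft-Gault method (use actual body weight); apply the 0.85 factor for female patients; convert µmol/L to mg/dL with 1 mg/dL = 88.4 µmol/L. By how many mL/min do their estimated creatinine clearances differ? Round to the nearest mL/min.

Patient A: SCr = 297 / 88.4 = 3.36 mg/dL
Patient A: CrCl = (140 − 50) × 117.2 / (72 × 3.36) × 0.85 = 10548.0 / 241.92 × 0.85 ≈ 37.1 mL/min
Patient B: CrCl = (140 − 74) × 61.3 / (72 × 4.05) = 4045.8 / 291.60 ≈ 13.9 mL/min
|37.1 − 13.9| = 23.2 mL/min

23 mL/min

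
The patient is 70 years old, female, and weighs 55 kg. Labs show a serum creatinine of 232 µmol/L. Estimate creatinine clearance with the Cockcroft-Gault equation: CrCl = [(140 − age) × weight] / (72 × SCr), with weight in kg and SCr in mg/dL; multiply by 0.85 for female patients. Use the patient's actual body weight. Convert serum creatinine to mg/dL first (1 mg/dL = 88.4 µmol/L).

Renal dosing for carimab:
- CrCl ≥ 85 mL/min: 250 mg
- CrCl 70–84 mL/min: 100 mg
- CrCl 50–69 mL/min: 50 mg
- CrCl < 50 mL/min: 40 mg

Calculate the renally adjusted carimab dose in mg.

40 mg

SCr = 232 / 88.4 = 2.624 mg/dL
CrCl = (140 − 70) × 55 / (72 × 2.624) × 0.85 = 3850.0 / 188.93 × 0.85 ≈ 17.3 mL/min
CrCl ≈ 17 mL/min → bracket < 50 mL/min.
Dose for this bracket: 40 mg.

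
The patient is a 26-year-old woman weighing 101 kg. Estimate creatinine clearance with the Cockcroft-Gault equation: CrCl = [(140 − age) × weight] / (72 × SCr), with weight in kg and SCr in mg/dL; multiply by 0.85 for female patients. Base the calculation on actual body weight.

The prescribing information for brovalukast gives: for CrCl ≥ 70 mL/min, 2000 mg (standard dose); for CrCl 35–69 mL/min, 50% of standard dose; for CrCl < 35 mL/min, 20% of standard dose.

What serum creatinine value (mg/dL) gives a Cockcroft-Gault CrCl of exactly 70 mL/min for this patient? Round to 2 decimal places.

Standard dose requires CrCl ≥ 70 mL/min.
Set (140 − 26) × 101 × 0.85 / (72 × SCr) = 70
SCr = (140 − 26) × 101 × 0.85 / (72 × 70) = 1.942 mg/dL

1.94 mg/dL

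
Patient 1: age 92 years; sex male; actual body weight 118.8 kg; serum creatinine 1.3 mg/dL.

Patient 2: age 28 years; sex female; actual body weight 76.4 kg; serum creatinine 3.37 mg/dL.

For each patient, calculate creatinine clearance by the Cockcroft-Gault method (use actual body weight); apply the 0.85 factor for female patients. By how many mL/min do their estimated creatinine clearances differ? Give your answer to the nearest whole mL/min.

31 mL/min

Patient 1: CrCl = (140 − 92) × 118.8 / (72 × 1.3) = 5702.4 / 93.60 ≈ 60.9 mL/min
Patient 2: CrCl = (140 − 28) × 76.4 / (72 × 3.37) × 0.85 = 8556.8 / 242.64 × 0.85 ≈ 30.0 mL/min
|60.9 − 30.0| = 30.9 mL/min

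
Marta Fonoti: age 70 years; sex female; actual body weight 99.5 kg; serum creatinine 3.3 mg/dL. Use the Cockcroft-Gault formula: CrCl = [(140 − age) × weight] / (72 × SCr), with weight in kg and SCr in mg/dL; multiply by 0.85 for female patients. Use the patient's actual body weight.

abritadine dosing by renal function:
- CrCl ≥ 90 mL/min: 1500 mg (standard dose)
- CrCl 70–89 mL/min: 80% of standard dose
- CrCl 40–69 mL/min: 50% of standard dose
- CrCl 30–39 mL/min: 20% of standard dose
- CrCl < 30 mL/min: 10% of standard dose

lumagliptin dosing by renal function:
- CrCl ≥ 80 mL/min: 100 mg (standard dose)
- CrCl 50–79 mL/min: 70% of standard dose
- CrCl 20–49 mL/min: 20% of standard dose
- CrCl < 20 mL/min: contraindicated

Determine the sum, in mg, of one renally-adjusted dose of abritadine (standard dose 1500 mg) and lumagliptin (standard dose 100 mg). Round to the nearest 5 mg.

CrCl = (140 − 70) × 99.5 / (72 × 3.3) × 0.85 = 6965.0 / 237.60 × 0.85 ≈ 24.9 mL/min
CrCl ≈ 25 mL/min.
abritadine: < 30 mL/min → 10% of 1500 mg = 150 mg.
lumagliptin: 20–49 mL/min → 20% of 100 mg = 20 mg.
Total = 150 + 20 = 170 mg.

170 mg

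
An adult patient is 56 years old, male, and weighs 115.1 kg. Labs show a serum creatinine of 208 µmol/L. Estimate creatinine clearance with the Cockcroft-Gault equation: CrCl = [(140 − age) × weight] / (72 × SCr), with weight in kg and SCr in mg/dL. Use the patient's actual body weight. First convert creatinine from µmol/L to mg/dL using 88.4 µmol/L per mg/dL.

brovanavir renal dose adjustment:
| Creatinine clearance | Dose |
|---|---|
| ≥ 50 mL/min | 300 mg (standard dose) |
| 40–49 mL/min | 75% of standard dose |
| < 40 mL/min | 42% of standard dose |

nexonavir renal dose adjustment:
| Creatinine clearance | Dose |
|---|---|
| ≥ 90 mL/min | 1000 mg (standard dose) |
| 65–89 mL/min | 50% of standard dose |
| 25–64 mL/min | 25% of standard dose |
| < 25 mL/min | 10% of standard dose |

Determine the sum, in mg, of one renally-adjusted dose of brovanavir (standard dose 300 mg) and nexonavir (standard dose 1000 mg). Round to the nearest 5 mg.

SCr = 208 / 88.4 = 2.353 mg/dL
CrCl = (140 − 56) × 115.1 / (72 × 2.353) = 9668.4 / 169.42 ≈ 57.1 mL/min
CrCl ≈ 57 mL/min.
brovanavir: ≥ 50 mL/min → 100% of 300 mg = 300 mg.
nexonavir: 25–64 mL/min → 25% of 1000 mg = 250 mg.
Total = 300 + 250 = 550 mg.

550 mg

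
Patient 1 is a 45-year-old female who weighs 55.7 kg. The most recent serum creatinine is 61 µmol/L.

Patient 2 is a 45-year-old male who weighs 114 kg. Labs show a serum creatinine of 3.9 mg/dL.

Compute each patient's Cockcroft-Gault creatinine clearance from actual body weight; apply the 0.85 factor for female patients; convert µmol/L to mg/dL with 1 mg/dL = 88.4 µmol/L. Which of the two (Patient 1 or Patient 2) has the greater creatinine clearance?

Patient 1

Patient 1: SCr = 61 / 88.4 = 0.69 mg/dL
Patient 1: CrCl = (140 − 45) × 55.7 / (72 × 0.69) × 0.85 = 5291.5 / 49.68 × 0.85 ≈ 90.5 mL/min
Patient 2: CrCl = (140 − 45) × 114 / (72 × 3.9) = 10830.0 / 280.80 ≈ 38.6 mL/min
90.5 vs 38.6 mL/min → Patient 1 is higher.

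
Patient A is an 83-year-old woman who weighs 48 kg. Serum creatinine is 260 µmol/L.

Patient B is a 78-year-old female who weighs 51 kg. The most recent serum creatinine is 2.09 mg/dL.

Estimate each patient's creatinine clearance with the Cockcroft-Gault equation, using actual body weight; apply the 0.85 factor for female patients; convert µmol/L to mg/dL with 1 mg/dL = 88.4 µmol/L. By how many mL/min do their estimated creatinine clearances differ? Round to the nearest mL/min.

Patient A: SCr = 260 / 88.4 = 2.941 mg/dL
Patient A: CrCl = (140 − 83) × 48 / (72 × 2.941) × 0.85 = 2736.0 / 211.75 × 0.85 ≈ 11.0 mL/min
Patient B: CrCl = (140 − 78) × 51 / (72 × 2.09) × 0.85 = 3162.0 / 150.48 × 0.85 ≈ 17.9 mL/min
|11.0 − 17.9| = 6.9 mL/min

7 mL/min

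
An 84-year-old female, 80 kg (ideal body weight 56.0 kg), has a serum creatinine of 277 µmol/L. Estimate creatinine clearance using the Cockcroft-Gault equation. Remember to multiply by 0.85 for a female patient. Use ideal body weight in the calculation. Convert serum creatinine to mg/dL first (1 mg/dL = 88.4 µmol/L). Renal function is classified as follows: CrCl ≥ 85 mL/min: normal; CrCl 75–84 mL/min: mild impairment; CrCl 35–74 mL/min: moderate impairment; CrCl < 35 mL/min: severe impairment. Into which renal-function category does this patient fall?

SCr = 277 / 88.4 = 3.133 mg/dL
CrCl = (140 − 84) × 56 / (72 × 3.133) × 0.85 = 3136.0 / 225.58 × 0.85 ≈ 11.8 mL/min
12 mL/min falls in the 'severe impairment' range.

severe impairment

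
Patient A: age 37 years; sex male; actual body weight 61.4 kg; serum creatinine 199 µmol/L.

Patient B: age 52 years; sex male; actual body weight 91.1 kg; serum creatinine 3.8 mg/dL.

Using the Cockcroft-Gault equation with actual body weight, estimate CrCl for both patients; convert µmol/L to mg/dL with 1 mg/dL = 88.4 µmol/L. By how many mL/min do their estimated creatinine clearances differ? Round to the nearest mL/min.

Patient A: SCr = 199 / 88.4 = 2.251 mg/dL
Patient A: CrCl = (140 − 37) × 61.4 / (72 × 2.251) = 6324.2 / 162.07 ≈ 39.0 mL/min
Patient B: CrCl = (140 − 52) × 91.1 / (72 × 3.8) = 8016.8 / 273.60 ≈ 29.3 mL/min
|39.0 − 29.3| = 9.7 mL/min

10 mL/min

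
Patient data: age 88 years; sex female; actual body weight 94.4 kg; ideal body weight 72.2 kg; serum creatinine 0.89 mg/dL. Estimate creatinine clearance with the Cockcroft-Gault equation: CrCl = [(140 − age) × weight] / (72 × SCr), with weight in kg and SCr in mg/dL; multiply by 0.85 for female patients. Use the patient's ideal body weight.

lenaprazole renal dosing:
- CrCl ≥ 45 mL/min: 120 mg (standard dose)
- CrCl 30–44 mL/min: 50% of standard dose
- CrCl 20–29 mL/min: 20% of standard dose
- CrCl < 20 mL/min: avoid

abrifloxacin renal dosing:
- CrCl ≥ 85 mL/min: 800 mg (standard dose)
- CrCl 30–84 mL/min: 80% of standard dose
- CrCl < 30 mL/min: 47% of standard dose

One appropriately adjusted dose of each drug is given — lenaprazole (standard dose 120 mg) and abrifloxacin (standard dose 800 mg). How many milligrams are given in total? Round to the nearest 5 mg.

760 mg

CrCl = (140 − 88) × 72.2 / (72 × 0.89) × 0.85 = 3754.4 / 64.08 × 0.85 ≈ 49.8 mL/min
CrCl ≈ 50 mL/min.
lenaprazole: ≥ 45 mL/min → 100% of 120 mg = 120 mg.
abrifloxacin: 30–84 mL/min → 80% of 800 mg = 640 mg.
Total = 120 + 640 = 760 mg.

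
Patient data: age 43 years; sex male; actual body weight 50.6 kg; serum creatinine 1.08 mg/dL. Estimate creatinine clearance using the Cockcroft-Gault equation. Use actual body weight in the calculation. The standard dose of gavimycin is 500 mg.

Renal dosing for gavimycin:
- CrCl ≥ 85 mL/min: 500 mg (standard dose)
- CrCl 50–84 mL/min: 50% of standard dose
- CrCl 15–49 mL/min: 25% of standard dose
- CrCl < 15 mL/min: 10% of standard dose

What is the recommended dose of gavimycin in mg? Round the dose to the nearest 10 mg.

CrCl = (140 − 43) × 50.6 / (72 × 1.08) = 4908.2 / 77.76 ≈ 63.1 mL/min
CrCl ≈ 63 mL/min → bracket 50–84 mL/min.
50% of 500 mg = 250 mg

250 mg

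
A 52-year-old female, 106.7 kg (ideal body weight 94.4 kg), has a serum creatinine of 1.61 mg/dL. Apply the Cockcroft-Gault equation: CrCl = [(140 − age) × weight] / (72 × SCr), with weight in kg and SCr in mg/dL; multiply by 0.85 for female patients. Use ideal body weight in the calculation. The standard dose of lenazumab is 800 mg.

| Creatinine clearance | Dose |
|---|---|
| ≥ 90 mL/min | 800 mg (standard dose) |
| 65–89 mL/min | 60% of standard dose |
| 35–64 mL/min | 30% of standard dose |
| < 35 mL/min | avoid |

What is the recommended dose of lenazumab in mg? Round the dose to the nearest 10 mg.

CrCl = (140 − 52) × 94.4 / (72 × 1.61) × 0.85 = 8307.2 / 115.92 × 0.85 ≈ 60.9 mL/min
CrCl ≈ 61 mL/min → bracket 35–64 mL/min.
30% of 800 mg = 240 mg

240 mg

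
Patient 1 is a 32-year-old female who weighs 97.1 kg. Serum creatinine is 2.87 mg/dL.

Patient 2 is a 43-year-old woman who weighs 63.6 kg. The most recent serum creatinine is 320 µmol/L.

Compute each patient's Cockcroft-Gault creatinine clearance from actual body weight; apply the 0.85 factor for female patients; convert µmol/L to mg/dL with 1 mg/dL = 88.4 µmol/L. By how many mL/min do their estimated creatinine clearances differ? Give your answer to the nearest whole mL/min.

23 mL/min

Patient 1: CrCl = (140 − 32) × 97.1 / (72 × 2.87) × 0.85 = 10486.8 / 206.64 × 0.85 ≈ 43.1 mL/min
Patient 2: SCr = 320 / 88.4 = 3.62 mg/dL
Patient 2: CrCl = (140 − 43) × 63.6 / (72 × 3.62) × 0.85 = 6169.2 / 260.64 × 0.85 ≈ 20.1 mL/min
|43.1 − 20.1| = 23.0 mL/min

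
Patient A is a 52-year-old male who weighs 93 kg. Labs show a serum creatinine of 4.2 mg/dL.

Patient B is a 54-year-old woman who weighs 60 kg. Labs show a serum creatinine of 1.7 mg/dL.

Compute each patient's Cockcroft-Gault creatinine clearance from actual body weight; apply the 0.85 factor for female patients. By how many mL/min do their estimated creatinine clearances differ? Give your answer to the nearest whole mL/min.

9 mL/min

Patient A: CrCl = (140 − 52) × 93 / (72 × 4.2) = 8184.0 / 302.40 ≈ 27.1 mL/min
Patient B: CrCl = (140 − 54) × 60 / (72 × 1.7) × 0.85 = 5160.0 / 122.40 × 0.85 ≈ 35.8 mL/min
|27.1 − 35.8| = 8.7 mL/min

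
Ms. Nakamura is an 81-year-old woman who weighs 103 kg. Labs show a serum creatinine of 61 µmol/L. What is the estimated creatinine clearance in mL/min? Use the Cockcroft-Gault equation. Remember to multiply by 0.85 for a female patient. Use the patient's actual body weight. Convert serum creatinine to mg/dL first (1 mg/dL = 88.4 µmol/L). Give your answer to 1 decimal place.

SCr = 61 / 88.4 = 0.69 mg/dL
CrCl = (140 − 81) × 103 / (72 × 0.69) × 0.85 = 6077.0 / 49.68 × 0.85 ≈ 104.0 mL/min

104.0 mL/min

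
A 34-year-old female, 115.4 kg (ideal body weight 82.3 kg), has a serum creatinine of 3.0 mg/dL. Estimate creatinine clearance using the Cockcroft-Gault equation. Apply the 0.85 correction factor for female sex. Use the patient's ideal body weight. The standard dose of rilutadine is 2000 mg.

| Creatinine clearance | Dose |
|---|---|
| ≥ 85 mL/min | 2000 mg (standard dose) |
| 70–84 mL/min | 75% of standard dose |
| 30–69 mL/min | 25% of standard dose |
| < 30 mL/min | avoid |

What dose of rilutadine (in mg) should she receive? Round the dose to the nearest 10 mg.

500 mg

CrCl = (140 − 34) × 82.3 / (72 × 3) × 0.85 = 8723.8 / 216.00 × 0.85 ≈ 34.3 mL/min
CrCl ≈ 34 mL/min → bracket 30–69 mL/min.
25% of 2000 mg = 500 mg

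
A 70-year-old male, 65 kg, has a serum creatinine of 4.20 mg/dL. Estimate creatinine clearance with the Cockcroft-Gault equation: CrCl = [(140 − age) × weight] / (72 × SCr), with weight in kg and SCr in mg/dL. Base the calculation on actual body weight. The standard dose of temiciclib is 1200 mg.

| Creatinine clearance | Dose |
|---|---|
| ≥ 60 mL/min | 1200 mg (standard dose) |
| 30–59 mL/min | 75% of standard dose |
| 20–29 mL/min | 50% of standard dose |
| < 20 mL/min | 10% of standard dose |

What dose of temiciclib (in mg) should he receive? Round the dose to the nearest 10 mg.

120 mg

CrCl = (140 − 70) × 65 / (72 × 4.2) = 4550.0 / 302.40 ≈ 15.0 mL/min
CrCl ≈ 15 mL/min → bracket < 20 mL/min.
10% of 1200 mg = 120 mg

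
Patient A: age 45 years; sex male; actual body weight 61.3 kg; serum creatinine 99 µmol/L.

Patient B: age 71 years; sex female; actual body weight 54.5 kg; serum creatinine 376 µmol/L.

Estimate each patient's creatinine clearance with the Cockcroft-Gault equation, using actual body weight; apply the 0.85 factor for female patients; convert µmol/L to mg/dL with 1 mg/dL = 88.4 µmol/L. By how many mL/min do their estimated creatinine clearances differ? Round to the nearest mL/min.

Patient A: SCr = 99 / 88.4 = 1.12 mg/dL
Patient A: CrCl = (140 − 45) × 61.3 / (72 × 1.12) = 5823.5 / 80.64 ≈ 72.2 mL/min
Patient B: SCr = 376 / 88.4 = 4.253 mg/dL
Patient B: CrCl = (140 − 71) × 54.5 / (72 × 4.253) × 0.85 = 3760.5 / 306.22 × 0.85 ≈ 10.4 mL/min
|72.2 − 10.4| = 61.8 mL/min

62 mL/min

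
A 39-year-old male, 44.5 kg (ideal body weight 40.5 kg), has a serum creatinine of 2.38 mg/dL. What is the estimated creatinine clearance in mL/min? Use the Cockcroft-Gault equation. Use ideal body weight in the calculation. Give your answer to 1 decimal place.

CrCl = (140 − 39) × 40.5 / (72 × 2.38) = 4090.5 / 171.36 ≈ 23.9 mL/min

23.9 mL/min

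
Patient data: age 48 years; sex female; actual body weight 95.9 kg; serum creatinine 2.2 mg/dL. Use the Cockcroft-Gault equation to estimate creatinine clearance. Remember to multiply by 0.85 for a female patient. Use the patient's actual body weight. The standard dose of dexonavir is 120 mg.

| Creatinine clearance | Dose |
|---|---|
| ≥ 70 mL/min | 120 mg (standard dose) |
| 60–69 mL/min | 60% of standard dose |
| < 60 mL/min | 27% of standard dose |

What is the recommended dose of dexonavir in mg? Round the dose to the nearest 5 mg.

30 mg

CrCl = (140 − 48) × 95.9 / (72 × 2.2) × 0.85 = 8822.8 / 158.40 × 0.85 ≈ 47.3 mL/min
CrCl ≈ 47 mL/min → bracket < 60 mL/min.
27% of 120 mg = 32.4 mg → 30 mg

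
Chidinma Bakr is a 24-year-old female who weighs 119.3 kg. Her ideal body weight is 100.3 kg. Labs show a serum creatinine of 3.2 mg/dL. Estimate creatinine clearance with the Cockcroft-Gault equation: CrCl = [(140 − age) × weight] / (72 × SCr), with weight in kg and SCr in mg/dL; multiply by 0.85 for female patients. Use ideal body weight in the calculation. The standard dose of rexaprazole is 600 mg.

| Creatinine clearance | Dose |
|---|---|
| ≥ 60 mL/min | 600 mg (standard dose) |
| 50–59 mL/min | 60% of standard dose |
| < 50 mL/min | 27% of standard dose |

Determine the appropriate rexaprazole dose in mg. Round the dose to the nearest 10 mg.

160 mg

CrCl = (140 − 24) × 100.3 / (72 × 3.2) × 0.85 = 11634.8 / 230.40 × 0.85 ≈ 42.9 mL/min
CrCl ≈ 43 mL/min → bracket < 50 mL/min.
27% of 600 mg = 162 mg → 160 mg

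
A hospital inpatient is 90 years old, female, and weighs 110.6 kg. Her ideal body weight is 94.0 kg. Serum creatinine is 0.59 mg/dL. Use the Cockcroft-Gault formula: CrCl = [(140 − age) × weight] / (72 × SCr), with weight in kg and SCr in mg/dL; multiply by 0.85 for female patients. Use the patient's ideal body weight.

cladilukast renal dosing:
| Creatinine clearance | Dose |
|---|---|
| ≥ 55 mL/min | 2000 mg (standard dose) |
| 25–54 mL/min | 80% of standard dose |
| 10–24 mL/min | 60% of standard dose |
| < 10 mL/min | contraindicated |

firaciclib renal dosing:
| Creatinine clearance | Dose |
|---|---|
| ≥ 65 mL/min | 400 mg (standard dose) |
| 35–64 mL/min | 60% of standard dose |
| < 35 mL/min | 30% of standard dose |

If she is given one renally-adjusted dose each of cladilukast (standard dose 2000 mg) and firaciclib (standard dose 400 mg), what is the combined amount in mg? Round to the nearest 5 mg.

2400 mg

CrCl = (140 − 90) × 94 / (72 × 0.59) × 0.85 = 4700.0 / 42.48 × 0.85 ≈ 94.0 mL/min
CrCl ≈ 94 mL/min.
cladilukast: ≥ 55 mL/min → 100% of 2000 mg = 2000 mg.
firaciclib: ≥ 65 mL/min → 100% of 400 mg = 400 mg.
Total = 2000 + 400 = 2400 mg.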